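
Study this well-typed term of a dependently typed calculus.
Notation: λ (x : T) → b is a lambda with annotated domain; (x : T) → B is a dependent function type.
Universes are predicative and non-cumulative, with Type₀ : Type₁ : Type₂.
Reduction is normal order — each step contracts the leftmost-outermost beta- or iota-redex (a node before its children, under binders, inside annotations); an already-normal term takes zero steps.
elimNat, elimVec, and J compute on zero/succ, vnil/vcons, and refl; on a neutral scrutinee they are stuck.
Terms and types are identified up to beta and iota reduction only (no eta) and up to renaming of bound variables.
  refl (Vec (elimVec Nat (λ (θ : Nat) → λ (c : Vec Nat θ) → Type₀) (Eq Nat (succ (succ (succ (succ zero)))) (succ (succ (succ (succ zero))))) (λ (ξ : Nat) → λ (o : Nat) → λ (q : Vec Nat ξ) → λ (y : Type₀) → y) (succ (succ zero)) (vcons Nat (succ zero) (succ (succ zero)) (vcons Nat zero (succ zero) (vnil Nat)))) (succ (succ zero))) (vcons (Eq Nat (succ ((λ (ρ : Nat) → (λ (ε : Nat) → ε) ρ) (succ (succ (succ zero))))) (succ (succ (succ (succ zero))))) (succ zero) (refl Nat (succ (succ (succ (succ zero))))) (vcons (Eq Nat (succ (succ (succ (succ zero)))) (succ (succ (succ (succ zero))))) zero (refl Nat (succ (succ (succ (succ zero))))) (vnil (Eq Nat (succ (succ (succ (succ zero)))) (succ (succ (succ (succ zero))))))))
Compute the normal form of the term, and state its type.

resulting normal form:
  refl (Vec (Eq Nat (succ (succ (succ (succ zero)))) (succ (succ (succ (succ zero))))) (succ (succ zero))) (vcons (Eq Nat (succ (succ (succ (succ zero)))) (succ (succ (succ (succ zero))))) (succ zero) (refl Nat (succ (succ (succ (succ zero))))) (vcons (Eq Nat (succ (succ (succ (succ zero)))) (succ (succ (succ (succ zero))))) zero (refl Nat (succ (succ (succ (succ zero))))) (vnil (Eq Nat (succ (succ (succ (succ zero)))) (succ (succ (succ (succ zero))))))))
the term's type:
  Eq (Vec (Eq Nat (succ (succ (succ (succ zero)))) (succ (succ (succ (succ zero))))) (succ (succ zero))) (vcons (Eq Nat (succ (succ (succ (succ zero)))) (succ (succ (succ (succ zero))))) (succ zero) (refl Nat (succ (succ (succ (succ zero))))) (vcons (Eq Nat (succ (succ (succ (succ zero)))) (succ (succ (succ (succ zero))))) zero (refl Nat (succ (succ (succ (succ zero))))) (vnil (Eq Nat (succ (succ (succ (succ zero)))) (succ (succ (succ (succ zero)))))))) (vcons (Eq Nat (succ (succ (succ (succ zero)))) (succ (succ (succ (succ zero))))) (succ zero) (refl Nat (succ (succ (succ (succ zero))))) (vcons (Eq Nat (succ (succ (succ (succ zero)))) (succ (succ (succ (succ zero))))) zero (refl Nat (succ (succ (succ (succ zero))))) (vnil (Eq Nat (succ (succ (succ (succ zero)))) (succ (succ (succ (succ zero))))))))
observation: the term reaches its normal form after 13 normal-order steps.


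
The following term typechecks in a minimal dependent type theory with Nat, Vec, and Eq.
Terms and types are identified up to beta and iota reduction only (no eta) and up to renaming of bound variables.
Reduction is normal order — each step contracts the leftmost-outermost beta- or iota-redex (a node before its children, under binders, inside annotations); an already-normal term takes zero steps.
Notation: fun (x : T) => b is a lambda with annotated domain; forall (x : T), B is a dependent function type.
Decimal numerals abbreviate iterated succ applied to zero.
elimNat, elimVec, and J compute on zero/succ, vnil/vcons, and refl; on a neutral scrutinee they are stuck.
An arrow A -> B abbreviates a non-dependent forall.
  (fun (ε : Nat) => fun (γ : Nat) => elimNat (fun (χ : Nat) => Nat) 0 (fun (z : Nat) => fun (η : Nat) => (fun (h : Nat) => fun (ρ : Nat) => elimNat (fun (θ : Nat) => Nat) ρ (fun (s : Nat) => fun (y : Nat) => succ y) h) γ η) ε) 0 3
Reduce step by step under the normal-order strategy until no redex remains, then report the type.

normal-order reduction sequence:
  (fun (ε : Nat) => fun (γ : Nat) => elimNat (fun (χ : Nat) => Nat) 0 (fun (z : Nat) => fun (η : Nat) => (fun (h : Nat) => fun (ρ : Nat) => elimNat (fun (θ : Nat) => Nat) ρ (fun (s : Nat) => fun (y : Nat) => succ y) h) γ η) ε) 0 3
  ~> (fun (ε : Nat) => elimNat (fun (γ : Nat) => Nat) 0 (fun (χ : Nat) => fun (z : Nat) => (fun (η : Nat) => fun (h : Nat) => elimNat (fun (ρ : Nat) => Nat) h (fun (θ : Nat) => fun (s : Nat) => succ s) η) ε z) 0) 3
  ~> elimNat (fun (ε : Nat) => Nat) 0 (fun (γ : Nat) => fun (χ : Nat) => (fun (z : Nat) => fun (η : Nat) => elimNat (fun (h : Nat) => Nat) η (fun (ρ : Nat) => fun (θ : Nat) => succ θ) z) 3 χ) 0
  ~> 0
type:
  Nat


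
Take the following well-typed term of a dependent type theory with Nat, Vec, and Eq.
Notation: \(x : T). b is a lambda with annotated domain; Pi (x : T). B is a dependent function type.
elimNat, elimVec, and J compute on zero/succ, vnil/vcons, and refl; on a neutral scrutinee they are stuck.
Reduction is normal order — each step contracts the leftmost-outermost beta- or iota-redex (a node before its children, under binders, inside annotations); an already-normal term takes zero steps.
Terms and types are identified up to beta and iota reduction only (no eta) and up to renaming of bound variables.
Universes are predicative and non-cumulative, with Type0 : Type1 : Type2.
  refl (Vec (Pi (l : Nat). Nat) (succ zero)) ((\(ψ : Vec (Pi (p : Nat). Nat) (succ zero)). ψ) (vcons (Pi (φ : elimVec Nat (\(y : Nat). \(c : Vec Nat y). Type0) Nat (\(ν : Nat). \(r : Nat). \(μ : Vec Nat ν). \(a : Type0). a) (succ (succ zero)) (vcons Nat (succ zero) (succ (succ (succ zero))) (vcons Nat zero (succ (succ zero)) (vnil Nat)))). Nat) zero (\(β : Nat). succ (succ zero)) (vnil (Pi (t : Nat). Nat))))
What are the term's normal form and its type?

reduced normal form:
  refl (Vec (Pi (l : Nat). Nat) (succ zero)) (vcons (Pi (ψ : Nat). Nat) zero (\(p : Nat). succ (succ zero)) (vnil (Pi (φ : Nat). Nat)))
inferred type:
  Eq (Vec (Pi (l : Nat). Nat) (succ zero)) (vcons (Pi (ψ : Nat). Nat) zero (\(p : Nat). succ (succ zero)) (vnil (Pi (φ : Nat). Nat))) (vcons (Pi (y : Nat). Nat) zero (\(c : Nat). succ (succ zero)) (vnil (Pi (ν : Nat). Nat)))


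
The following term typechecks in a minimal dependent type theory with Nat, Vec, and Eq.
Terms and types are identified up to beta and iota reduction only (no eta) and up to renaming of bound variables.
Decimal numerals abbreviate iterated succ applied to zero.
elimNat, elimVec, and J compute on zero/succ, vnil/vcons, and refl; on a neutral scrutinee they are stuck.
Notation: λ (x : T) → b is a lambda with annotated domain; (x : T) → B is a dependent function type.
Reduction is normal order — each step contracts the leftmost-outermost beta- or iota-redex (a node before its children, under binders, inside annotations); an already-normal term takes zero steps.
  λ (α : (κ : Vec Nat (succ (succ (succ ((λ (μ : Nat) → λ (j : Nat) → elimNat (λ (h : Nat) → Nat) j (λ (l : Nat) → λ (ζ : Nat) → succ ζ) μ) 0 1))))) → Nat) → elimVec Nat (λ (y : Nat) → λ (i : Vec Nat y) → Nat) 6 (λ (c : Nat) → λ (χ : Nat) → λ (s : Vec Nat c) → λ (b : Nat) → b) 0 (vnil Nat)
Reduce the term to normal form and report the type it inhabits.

reduced normal form:
  λ (α : (κ : Vec Nat 4) → Nat) → 6
type:
  (α : (κ : Vec Nat 4) → Nat) → Nat
observation: the term reaches its normal form after 4 normal-order steps.


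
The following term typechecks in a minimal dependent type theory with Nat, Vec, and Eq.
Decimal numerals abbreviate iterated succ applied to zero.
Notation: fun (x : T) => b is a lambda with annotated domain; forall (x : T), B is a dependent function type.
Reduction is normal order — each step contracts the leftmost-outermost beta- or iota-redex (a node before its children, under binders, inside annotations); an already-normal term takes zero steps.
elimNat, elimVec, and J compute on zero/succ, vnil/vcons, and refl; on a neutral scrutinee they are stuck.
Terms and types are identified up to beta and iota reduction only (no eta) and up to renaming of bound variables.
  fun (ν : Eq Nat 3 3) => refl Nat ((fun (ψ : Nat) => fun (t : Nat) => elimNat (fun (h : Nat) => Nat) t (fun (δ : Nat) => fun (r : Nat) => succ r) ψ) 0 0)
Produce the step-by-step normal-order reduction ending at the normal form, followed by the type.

reduction (normal order):
  fun (ν : Eq Nat 3 3) => refl Nat ((fun (ψ : Nat) => fun (t : Nat) => elimNat (fun (h : Nat) => Nat) t (fun (δ : Nat) => fun (r : Nat) => succ r) ψ) 0 0)
  ~> fun (ν : Eq Nat 3 3) => refl Nat ((fun (ψ : Nat) => elimNat (fun (t : Nat) => Nat) ψ (fun (h : Nat) => fun (δ : Nat) => succ δ) 0) 0)
  ~> fun (ν : Eq Nat 3 3) => refl Nat (elimNat (fun (ψ : Nat) => Nat) 0 (fun (t : Nat) => fun (h : Nat) => succ h) 0)
  ~> fun (ν : Eq Nat 3 3) => refl Nat 0
inferred type:
  forall (ν : Eq Nat 3 3), Eq Nat 0 0


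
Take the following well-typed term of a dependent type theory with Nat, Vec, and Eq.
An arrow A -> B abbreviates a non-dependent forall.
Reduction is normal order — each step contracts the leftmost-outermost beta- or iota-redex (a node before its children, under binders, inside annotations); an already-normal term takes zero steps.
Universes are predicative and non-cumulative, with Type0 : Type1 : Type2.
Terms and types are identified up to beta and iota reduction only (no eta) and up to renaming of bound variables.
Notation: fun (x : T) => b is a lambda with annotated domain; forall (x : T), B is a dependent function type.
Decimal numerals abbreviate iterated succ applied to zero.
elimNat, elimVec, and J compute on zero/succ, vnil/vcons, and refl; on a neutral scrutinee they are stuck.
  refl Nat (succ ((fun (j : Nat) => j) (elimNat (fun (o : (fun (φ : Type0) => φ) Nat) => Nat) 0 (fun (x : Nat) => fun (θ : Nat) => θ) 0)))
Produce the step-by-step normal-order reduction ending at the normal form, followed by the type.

reduction (normal order):
  refl Nat (succ ((fun (j : Nat) => j) (elimNat (fun (o : (fun (φ : Type0) => φ) Nat) => Nat) 0 (fun (x : Nat) => fun (θ : Nat) => θ) 0)))
  ~> refl Nat (succ (elimNat (fun (j : (fun (o : Type0) => o) Nat) => Nat) 0 (fun (φ : Nat) => fun (x : Nat) => x) 0))
  ~> refl Nat 1
the term's type:
  Eq Nat 1 1


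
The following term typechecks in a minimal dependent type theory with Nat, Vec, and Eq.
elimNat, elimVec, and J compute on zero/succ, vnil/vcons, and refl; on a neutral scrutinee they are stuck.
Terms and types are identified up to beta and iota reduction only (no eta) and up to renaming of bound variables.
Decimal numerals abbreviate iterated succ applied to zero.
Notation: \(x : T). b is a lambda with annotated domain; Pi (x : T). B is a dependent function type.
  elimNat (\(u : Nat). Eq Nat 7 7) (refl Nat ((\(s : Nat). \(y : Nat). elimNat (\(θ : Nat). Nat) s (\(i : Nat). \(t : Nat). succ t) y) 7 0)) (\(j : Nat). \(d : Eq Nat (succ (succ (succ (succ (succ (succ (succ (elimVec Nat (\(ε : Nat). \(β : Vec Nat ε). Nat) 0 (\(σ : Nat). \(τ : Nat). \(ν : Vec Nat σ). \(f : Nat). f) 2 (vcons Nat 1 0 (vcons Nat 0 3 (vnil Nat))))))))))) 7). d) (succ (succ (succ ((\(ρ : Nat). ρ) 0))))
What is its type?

the term's type:
  Eq Nat 7 7


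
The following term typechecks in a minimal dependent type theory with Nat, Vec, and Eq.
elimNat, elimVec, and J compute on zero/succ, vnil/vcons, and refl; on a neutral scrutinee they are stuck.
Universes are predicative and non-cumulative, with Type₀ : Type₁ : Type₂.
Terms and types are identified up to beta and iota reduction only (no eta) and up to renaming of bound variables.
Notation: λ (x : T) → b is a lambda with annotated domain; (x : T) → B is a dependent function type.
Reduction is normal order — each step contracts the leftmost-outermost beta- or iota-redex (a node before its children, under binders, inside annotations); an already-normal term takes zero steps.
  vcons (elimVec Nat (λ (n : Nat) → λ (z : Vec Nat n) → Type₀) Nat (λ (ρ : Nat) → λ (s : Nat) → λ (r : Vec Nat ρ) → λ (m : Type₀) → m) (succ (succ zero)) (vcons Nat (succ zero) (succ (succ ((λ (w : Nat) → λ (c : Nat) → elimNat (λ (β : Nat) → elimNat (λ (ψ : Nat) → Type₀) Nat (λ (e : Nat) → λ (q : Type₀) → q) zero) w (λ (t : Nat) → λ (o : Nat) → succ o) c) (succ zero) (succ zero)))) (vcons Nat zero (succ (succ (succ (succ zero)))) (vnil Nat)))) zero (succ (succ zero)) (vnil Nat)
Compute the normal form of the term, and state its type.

normal form:
  vcons Nat zero (succ (succ zero)) (vnil Nat)
the term's type:
  Vec Nat (succ zero)
observation: contracting an elimVec iota-redex first, the term normalizes in 11 steps.


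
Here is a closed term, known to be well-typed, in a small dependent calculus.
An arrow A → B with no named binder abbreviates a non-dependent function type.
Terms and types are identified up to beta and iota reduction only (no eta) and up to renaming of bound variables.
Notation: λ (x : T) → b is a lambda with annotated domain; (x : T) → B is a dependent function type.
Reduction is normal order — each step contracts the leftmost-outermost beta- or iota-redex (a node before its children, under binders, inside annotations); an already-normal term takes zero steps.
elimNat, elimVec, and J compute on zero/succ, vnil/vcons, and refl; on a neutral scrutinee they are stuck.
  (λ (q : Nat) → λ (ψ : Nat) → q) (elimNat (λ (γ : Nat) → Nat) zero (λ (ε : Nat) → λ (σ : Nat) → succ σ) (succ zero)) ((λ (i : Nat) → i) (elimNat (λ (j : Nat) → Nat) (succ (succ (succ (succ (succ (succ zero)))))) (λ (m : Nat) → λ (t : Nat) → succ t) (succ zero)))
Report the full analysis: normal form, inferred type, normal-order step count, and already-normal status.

reduced normal form:
  succ zero
type:
  Nat
steps to reach normal form (normal order): 6
already normal: no
first contracted redex: a beta-redex


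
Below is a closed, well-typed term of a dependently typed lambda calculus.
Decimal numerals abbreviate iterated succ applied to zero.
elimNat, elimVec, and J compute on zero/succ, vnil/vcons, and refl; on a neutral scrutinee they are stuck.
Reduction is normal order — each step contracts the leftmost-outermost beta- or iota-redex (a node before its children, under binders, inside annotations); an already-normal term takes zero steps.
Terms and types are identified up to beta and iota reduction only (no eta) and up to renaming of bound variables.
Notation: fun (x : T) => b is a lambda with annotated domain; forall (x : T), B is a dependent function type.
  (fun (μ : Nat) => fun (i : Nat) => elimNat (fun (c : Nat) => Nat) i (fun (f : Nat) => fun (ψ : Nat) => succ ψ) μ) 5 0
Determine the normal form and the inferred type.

normal form:
  5
the term's type:
  Nat
observation: normalization takes exactly 18 steps under the normal-order strategy.


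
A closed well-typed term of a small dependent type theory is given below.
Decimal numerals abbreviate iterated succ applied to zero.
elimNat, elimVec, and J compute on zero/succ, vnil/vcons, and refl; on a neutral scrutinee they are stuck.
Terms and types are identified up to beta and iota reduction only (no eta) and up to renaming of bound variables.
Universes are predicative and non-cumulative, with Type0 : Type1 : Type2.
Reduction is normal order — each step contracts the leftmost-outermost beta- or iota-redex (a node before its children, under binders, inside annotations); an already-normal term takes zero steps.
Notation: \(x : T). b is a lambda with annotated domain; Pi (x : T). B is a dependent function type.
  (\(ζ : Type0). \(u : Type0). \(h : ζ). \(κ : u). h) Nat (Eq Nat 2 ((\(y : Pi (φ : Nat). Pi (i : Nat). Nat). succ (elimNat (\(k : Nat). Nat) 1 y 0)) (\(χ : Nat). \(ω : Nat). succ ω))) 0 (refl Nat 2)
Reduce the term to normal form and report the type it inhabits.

reduced normal form:
  0
the term's type:
  Nat


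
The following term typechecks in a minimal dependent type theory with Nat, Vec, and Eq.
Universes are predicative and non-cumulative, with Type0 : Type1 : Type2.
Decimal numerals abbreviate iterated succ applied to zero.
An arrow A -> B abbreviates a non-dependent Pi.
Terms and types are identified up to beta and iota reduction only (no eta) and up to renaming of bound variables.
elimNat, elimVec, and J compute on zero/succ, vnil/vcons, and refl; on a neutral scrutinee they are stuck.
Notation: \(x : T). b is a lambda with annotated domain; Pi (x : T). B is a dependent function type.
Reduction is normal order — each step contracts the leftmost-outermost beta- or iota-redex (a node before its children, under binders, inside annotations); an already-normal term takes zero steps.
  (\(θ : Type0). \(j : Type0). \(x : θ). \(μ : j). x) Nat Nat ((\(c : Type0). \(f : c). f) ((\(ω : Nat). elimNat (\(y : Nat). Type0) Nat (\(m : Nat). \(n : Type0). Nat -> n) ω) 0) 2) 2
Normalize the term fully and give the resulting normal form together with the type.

reduced normal form:
  2
type:
  Nat
observation: the first redex contracted is a beta-redex; the normal form is reached in 6 normal-order steps.


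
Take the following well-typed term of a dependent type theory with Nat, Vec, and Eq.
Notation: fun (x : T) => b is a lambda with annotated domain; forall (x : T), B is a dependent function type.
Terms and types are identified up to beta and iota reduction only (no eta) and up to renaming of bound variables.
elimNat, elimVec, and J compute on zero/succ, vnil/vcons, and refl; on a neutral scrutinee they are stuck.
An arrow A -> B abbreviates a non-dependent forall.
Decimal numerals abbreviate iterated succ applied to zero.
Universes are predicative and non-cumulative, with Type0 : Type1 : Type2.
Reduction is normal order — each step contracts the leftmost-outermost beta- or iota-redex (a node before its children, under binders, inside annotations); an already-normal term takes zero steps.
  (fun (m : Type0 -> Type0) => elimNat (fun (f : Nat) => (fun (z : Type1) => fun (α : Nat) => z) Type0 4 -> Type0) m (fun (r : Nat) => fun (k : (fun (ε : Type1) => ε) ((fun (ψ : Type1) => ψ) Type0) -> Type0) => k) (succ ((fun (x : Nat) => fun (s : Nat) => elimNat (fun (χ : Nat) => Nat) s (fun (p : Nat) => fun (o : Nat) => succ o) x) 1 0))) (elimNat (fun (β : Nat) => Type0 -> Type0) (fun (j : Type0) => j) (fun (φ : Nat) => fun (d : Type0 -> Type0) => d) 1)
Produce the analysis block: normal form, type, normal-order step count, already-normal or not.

normal form:
  fun (m : Type0) => m
type:
  Type0 -> Type0
steps to reach normal form (normal order): 22
term was already normal: no
first contracted redex: a beta-redex


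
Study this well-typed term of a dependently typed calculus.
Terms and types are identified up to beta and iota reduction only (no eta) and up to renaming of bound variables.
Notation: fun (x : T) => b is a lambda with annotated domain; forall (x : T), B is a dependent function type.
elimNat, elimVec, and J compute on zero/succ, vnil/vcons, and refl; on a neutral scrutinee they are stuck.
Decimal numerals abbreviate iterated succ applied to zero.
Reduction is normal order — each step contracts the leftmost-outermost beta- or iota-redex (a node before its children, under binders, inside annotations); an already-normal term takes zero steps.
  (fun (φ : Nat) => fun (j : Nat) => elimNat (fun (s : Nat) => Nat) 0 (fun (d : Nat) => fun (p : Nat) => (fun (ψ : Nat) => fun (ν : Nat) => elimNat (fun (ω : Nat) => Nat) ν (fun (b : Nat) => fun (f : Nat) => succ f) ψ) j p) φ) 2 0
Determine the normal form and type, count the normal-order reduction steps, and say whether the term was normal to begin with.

reduced normal form:
  0
the term's type:
  Nat
normal-order step count: 15
already normal: no
first contracted redex: a beta-redex


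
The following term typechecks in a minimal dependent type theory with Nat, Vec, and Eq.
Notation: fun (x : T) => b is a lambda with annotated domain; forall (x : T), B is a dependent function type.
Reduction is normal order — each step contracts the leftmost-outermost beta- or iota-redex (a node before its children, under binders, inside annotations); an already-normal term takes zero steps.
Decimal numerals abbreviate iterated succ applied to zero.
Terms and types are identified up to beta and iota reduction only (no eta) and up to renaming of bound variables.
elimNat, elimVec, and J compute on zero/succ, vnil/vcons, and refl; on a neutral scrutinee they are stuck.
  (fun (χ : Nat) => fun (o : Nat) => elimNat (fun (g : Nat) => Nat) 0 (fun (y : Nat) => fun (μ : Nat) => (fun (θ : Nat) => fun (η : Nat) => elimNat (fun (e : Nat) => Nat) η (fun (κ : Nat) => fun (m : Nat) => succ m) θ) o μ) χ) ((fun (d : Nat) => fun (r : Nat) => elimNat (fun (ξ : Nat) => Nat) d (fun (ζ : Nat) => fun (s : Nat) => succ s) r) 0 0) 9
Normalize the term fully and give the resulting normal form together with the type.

reduced normal form:
  0
the term's type:
  Nat
observation: reduction starts at a beta-redex, and 36 normal-order steps reach the normal form.


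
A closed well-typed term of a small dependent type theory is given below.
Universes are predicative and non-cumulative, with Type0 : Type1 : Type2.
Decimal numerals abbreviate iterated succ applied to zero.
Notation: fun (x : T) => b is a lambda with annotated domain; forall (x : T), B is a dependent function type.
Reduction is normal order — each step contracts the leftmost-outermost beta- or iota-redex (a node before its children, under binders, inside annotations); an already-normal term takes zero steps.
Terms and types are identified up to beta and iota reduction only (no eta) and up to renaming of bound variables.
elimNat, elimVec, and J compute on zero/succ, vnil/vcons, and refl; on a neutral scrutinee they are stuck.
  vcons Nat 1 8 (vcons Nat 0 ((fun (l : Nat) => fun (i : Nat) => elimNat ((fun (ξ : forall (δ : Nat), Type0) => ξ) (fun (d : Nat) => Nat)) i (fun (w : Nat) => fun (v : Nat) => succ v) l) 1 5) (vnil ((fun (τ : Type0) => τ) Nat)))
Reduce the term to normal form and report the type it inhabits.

normal form:
  vcons Nat 1 8 (vcons Nat 0 6 (vnil Nat))
type:
  Vec Nat 2


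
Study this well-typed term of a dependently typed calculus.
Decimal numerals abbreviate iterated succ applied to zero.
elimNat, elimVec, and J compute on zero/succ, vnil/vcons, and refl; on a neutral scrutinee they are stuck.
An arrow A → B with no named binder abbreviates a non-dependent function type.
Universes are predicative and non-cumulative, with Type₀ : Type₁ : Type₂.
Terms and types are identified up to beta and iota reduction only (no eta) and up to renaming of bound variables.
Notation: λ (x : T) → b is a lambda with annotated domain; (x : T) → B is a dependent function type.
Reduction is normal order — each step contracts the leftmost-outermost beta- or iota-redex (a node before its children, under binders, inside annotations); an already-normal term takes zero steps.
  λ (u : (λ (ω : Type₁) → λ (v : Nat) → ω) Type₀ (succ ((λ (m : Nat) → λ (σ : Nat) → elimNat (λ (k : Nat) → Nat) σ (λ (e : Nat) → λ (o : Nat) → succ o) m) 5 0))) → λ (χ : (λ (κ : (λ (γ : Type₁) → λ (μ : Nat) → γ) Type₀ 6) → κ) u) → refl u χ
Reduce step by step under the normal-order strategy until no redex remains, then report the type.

normal-order reduction:
  λ (u : (λ (ω : Type₁) → λ (v : Nat) → ω) Type₀ (succ ((λ (m : Nat) → λ (σ : Nat) → elimNat (λ (k : Nat) → Nat) σ (λ (e : Nat) → λ (o : Nat) → succ o) m) 5 0))) → λ (χ : (λ (κ : (λ (γ : Type₁) → λ (μ : Nat) → γ) Type₀ 6) → κ) u) → refl u χ
  ~> λ (u : (λ (ω : Nat) → Type₀) (succ ((λ (v : Nat) → λ (m : Nat) → elimNat (λ (σ : Nat) → Nat) m (λ (k : Nat) → λ (e : Nat) → succ e) v) 5 0))) → λ (o : (λ (χ : (λ (κ : Type₁) → λ (γ : Nat) → κ) Type₀ 6) → χ) u) → refl u o
  ~> λ (u : Type₀) → λ (ω : (λ (v : (λ (m : Type₁) → λ (σ : Nat) → m) Type₀ 6) → v) u) → refl u ω
  ~> λ (u : Type₀) → λ (ω : u) → refl u ω
type:
  (u : Type₀) → (ω : u) → Eq u ω ω


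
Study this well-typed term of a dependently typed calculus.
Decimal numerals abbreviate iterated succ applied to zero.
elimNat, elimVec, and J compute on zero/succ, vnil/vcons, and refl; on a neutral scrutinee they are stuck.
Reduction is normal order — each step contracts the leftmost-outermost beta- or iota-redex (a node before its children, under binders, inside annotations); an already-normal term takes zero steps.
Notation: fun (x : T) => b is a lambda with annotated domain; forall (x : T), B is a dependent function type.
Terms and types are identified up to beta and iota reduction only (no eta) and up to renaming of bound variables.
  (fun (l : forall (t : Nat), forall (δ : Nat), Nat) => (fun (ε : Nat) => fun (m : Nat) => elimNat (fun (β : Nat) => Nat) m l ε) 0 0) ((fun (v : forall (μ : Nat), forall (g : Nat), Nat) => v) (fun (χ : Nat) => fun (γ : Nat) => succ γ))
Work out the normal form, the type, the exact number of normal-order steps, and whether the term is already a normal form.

resulting normal form:
  0
type:
  Nat
steps to reach normal form (normal order): 4
started in normal form: no
first redex: a beta-redex


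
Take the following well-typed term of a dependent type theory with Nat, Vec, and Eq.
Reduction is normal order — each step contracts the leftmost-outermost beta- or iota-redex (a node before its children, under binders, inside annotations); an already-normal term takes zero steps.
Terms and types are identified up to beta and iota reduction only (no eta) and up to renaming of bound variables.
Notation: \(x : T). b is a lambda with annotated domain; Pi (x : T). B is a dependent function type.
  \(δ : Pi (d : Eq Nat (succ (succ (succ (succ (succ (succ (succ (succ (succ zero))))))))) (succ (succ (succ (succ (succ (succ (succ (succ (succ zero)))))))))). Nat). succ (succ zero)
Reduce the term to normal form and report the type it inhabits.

normal form:
  \(δ : Pi (d : Eq Nat (succ (succ (succ (succ (succ (succ (succ (succ (succ zero))))))))) (succ (succ (succ (succ (succ (succ (succ (succ (succ zero)))))))))). Nat). succ (succ zero)
type:
  Pi (δ : Pi (d : Eq Nat (succ (succ (succ (succ (succ (succ (succ (succ (succ zero))))))))) (succ (succ (succ (succ (succ (succ (succ (succ (succ zero)))))))))). Nat). Nat


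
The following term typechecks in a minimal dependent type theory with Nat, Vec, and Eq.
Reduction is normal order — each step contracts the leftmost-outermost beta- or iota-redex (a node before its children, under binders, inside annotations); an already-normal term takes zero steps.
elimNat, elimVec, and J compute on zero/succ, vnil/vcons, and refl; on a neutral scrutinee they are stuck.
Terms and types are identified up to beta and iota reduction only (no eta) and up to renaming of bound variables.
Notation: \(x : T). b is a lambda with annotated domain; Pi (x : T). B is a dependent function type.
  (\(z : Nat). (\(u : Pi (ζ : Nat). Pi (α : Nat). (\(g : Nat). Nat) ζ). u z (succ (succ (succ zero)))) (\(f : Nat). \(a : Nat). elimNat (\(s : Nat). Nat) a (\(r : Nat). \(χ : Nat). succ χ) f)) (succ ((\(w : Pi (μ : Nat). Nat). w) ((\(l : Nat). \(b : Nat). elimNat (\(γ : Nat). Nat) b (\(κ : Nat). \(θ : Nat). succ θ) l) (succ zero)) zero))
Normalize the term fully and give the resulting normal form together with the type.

normal form:
  succ (succ (succ (succ (succ zero))))
type:
  Nat
observation: the leftmost-outermost redex is a beta-redex, and normalization takes 18 steps.


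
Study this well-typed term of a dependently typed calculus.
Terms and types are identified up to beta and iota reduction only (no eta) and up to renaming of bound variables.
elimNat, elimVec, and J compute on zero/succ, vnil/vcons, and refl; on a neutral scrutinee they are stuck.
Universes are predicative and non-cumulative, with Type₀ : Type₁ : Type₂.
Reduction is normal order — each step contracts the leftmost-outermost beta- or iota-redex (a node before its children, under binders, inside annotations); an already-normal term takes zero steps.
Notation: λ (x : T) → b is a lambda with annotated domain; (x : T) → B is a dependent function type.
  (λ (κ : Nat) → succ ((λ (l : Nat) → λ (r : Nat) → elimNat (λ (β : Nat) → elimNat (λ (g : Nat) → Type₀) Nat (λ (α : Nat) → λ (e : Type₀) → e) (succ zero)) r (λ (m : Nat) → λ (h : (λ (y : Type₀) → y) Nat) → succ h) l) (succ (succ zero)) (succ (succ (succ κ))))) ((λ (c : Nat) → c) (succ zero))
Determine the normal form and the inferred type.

resulting normal form:
  succ (succ (succ (succ (succ (succ (succ zero))))))
the term's type:
  Nat


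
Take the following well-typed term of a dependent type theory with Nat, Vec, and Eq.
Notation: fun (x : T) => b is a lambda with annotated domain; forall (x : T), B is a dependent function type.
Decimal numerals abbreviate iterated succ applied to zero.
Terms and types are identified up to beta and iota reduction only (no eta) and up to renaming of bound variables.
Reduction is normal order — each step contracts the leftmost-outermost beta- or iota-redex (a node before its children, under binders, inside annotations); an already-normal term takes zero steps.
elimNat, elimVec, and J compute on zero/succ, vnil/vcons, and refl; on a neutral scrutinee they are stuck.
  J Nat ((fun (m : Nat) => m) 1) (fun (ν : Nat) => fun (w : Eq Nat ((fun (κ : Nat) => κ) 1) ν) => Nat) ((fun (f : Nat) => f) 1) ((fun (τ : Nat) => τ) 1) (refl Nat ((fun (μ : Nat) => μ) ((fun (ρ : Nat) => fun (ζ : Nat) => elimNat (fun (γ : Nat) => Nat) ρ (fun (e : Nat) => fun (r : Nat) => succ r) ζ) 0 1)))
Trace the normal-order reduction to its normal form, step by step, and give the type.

normal-order reduction sequence:
  J Nat ((fun (m : Nat) => m) 1) (fun (ν : Nat) => fun (w : Eq Nat ((fun (κ : Nat) => κ) 1) ν) => Nat) ((fun (f : Nat) => f) 1) ((fun (τ : Nat) => τ) 1) (refl Nat ((fun (μ : Nat) => μ) ((fun (ρ : Nat) => fun (ζ : Nat) => elimNat (fun (γ : Nat) => Nat) ρ (fun (e : Nat) => fun (r : Nat) => succ r) ζ) 0 1)))
  ~> (fun (m : Nat) => m) 1
  ~> 1
type:
  Nat


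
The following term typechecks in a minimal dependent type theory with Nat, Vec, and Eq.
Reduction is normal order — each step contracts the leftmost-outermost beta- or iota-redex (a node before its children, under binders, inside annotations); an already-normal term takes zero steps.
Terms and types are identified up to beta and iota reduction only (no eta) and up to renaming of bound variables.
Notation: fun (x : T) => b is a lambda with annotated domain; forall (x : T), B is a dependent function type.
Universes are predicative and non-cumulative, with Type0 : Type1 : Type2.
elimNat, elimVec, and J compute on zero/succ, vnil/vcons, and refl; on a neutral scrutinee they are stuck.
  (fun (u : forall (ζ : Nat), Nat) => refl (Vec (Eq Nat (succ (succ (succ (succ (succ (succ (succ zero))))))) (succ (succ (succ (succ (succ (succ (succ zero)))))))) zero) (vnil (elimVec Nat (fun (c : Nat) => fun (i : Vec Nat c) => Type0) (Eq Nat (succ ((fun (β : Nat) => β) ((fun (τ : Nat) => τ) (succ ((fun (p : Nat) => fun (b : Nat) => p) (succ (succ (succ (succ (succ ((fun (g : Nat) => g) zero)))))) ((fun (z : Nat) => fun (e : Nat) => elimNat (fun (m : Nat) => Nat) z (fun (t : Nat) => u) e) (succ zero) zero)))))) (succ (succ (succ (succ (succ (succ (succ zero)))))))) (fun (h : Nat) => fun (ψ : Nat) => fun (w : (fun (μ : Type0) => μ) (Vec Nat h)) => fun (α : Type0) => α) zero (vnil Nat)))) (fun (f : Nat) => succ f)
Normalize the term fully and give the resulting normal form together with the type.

reduced normal form:
  refl (Vec (Eq Nat (succ (succ (succ (succ (succ (succ (succ zero))))))) (succ (succ (succ (succ (succ (succ (succ zero)))))))) zero) (vnil (Eq Nat (succ (succ (succ (succ (succ (succ (succ zero))))))) (succ (succ (succ (succ (succ (succ (succ zero)))))))))
inferred type:
  Eq (Vec (Eq Nat (succ (succ (succ (succ (succ (succ (succ zero))))))) (succ (succ (succ (succ (succ (succ (succ zero)))))))) zero) (vnil (Eq Nat (succ (succ (succ (succ (succ (succ (succ zero))))))) (succ (succ (succ (succ (succ (succ (succ zero))))))))) (vnil (Eq Nat (succ (succ (succ (succ (succ (succ (succ zero))))))) (succ (succ (succ (succ (succ (succ (succ zero)))))))))


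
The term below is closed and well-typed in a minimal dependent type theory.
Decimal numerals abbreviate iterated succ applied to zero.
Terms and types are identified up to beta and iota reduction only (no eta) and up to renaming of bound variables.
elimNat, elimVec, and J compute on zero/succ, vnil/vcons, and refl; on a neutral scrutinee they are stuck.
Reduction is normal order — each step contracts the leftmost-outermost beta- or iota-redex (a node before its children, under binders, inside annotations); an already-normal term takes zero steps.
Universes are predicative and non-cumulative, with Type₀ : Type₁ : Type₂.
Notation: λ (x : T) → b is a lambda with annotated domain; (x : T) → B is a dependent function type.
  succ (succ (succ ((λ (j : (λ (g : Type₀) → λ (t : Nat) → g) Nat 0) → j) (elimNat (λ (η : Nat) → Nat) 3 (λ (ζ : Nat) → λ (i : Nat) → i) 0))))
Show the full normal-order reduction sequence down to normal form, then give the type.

normal-order reduction:
  succ (succ (succ ((λ (j : (λ (g : Type₀) → λ (t : Nat) → g) Nat 0) → j) (elimNat (λ (η : Nat) → Nat) 3 (λ (ζ : Nat) → λ (i : Nat) → i) 0))))
  ~> succ (succ (succ (elimNat (λ (j : Nat) → Nat) 3 (λ (g : Nat) → λ (t : Nat) → t) 0)))
  ~> 6
type:
  Nat


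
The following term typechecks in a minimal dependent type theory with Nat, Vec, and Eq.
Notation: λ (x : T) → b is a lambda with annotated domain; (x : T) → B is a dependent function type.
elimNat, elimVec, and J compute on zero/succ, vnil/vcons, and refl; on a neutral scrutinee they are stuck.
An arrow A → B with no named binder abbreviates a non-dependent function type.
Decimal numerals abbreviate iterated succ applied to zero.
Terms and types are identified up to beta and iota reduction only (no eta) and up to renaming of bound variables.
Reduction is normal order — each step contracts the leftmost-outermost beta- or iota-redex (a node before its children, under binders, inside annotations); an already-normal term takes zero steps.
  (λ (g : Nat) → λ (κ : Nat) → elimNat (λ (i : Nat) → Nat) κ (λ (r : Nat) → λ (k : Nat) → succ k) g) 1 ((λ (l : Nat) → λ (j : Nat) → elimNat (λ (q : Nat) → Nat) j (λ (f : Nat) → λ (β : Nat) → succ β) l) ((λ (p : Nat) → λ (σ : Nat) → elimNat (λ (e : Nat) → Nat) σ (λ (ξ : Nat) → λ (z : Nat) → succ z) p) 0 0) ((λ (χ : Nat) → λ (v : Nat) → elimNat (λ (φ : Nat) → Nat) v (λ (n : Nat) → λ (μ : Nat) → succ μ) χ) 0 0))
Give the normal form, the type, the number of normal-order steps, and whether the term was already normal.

reduced normal form:
  1
the term's type:
  Nat
steps to reach normal form (normal order): 15
started in normal form: no
first contracted redex: a beta-redex


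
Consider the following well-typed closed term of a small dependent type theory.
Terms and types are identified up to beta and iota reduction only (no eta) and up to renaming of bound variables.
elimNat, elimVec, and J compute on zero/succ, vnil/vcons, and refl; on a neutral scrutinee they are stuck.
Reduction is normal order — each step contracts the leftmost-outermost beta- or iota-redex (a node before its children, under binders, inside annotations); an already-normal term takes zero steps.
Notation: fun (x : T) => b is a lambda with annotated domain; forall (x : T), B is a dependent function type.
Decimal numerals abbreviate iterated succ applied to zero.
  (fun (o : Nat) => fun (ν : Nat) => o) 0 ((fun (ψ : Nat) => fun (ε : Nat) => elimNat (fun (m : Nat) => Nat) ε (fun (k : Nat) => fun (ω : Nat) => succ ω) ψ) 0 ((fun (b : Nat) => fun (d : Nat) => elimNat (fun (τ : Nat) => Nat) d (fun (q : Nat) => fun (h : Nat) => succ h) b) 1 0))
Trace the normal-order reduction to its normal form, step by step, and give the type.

normal-order reduction sequence:
  (fun (o : Nat) => fun (ν : Nat) => o) 0 ((fun (ψ : Nat) => fun (ε : Nat) => elimNat (fun (m : Nat) => Nat) ε (fun (k : Nat) => fun (ω : Nat) => succ ω) ψ) 0 ((fun (b : Nat) => fun (d : Nat) => elimNat (fun (τ : Nat) => Nat) d (fun (q : Nat) => fun (h : Nat) => succ h) b) 1 0))
  ~> (fun (o : Nat) => 0) ((fun (ν : Nat) => fun (ψ : Nat) => elimNat (fun (ε : Nat) => Nat) ψ (fun (m : Nat) => fun (k : Nat) => succ k) ν) 0 ((fun (ω : Nat) => fun (b : Nat) => elimNat (fun (d : Nat) => Nat) b (fun (τ : Nat) => fun (q : Nat) => succ q) ω) 1 0))
  ~> 0
inferred type:
  Nat


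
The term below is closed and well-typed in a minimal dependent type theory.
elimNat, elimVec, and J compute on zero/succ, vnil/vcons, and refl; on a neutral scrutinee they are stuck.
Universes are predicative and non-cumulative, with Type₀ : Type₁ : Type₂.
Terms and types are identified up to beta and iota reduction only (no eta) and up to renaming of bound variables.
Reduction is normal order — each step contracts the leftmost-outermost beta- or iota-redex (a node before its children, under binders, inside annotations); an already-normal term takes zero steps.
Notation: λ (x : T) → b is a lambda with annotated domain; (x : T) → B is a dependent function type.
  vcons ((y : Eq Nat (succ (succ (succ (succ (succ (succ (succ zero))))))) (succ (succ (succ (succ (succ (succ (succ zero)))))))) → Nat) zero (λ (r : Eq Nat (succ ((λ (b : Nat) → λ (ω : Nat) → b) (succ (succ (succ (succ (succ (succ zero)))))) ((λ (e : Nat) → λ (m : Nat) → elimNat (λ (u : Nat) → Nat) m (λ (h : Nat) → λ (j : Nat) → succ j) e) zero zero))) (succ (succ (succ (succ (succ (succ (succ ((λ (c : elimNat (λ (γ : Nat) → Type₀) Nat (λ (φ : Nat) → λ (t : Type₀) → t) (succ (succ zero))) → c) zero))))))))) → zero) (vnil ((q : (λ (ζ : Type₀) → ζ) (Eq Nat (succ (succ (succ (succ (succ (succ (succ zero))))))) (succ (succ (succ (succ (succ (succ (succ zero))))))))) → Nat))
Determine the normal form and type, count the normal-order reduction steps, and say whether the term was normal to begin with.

resulting normal form:
  vcons ((y : Eq Nat (succ (succ (succ (succ (succ (succ (succ zero))))))) (succ (succ (succ (succ (succ (succ (succ zero)))))))) → Nat) zero (λ (r : Eq Nat (succ (succ (succ (succ (succ (succ (succ zero))))))) (succ (succ (succ (succ (succ (succ (succ zero)))))))) → zero) (vnil ((b : Eq Nat (succ (succ (succ (succ (succ (succ (succ zero))))))) (succ (succ (succ (succ (succ (succ (succ zero)))))))) → Nat))
the term's type:
  Vec ((y : Eq Nat (succ (succ (succ (succ (succ (succ (succ zero))))))) (succ (succ (succ (succ (succ (succ (succ zero)))))))) → Nat) (succ zero)
normal-order step count: 4
already normal: no
first contracted redex: a beta-redex


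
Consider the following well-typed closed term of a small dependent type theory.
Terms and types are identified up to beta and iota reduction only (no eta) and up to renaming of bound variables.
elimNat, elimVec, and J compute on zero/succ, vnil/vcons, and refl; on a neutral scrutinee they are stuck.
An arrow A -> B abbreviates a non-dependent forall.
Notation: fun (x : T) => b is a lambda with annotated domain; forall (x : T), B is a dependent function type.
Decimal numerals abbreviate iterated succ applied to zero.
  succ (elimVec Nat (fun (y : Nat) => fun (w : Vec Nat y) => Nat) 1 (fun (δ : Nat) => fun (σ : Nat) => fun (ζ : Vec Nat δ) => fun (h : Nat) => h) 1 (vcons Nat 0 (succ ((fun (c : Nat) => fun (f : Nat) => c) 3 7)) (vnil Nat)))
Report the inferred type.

type:
  Nat


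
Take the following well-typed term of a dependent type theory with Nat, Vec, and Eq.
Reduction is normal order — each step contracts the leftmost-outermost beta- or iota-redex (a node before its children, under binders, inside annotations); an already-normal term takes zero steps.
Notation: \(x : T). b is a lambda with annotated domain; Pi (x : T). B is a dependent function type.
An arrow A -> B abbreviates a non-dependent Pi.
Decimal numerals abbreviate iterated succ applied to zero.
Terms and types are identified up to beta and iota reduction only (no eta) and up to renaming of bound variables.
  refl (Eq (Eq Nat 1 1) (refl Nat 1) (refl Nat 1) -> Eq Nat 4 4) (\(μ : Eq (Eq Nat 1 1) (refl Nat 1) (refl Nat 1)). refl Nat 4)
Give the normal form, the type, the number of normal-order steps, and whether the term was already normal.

reduced normal form:
  refl (Eq (Eq Nat 1 1) (refl Nat 1) (refl Nat 1) -> Eq Nat 4 4) (\(μ : Eq (Eq Nat 1 1) (refl Nat 1) (refl Nat 1)). refl Nat 4)
type:
  Eq (Eq (Eq Nat 1 1) (refl Nat 1) (refl Nat 1) -> Eq Nat 4 4) (\(μ : Eq (Eq Nat 1 1) (refl Nat 1) (refl Nat 1)). refl Nat 4) (\(y : Eq (Eq Nat 1 1) (refl Nat 1) (refl Nat 1)). refl Nat 4)
reduction steps (normal order): 0
term was already normal: yes
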